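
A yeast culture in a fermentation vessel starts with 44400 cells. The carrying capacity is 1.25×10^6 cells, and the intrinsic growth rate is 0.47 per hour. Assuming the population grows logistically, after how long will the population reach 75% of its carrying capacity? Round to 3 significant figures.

9.36 hours

A = (K − N₀)/N₀ = (1.25×10^6 − 44400)/44400 = 27.153.
Solve 1.25×10^6/(1 + 27.153·e^(−0.47t)) = 937500: 1 + 27.153·e^(−0.47t) = 1.3333, so e^(−0.47t) = 0.012276.
−0.47·t = ln(0.012276) = -4.4001, so t = 4.4001/0.47 = 9.3619.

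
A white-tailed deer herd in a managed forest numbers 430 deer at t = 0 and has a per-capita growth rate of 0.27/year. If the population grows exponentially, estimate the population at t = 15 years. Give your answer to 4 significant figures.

N(t) = N₀·e^(rt) = 430 × e^(0.27×15) = 430 × e^4.05.
e^4.05 ≈ 57.397, so N ≈ 430 × 57.397 = 24680.9.

24680 deer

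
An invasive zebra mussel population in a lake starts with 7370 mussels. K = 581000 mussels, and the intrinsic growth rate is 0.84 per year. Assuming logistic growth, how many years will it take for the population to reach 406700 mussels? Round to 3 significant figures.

6.19 years

A = (K − N₀)/N₀ = (581000 − 7370)/7370 = 77.833.
Solve 581000/(1 + 77.833·e^(−0.84t)) = 406700: 1 + 77.833·e^(−0.84t) = 1.4286, so e^(−0.84t) = 0.00550629.
−0.84·t = ln(0.00550629) = -5.2019, so t = 5.2019/0.84 = 6.1927.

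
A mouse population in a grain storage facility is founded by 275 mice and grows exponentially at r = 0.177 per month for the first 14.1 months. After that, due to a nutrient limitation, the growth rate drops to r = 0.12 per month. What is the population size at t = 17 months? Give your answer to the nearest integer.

4724 mice

Phase 1: N(14.1) = 275·e^(0.177×14.1) = 275·e^2.496 = 3335.81.
Phase 2 runs for 17 − 14.1 = 2.9 months at r = 0.12.
N(17) = 3335.81·e^(0.12×2.9) = 3335.81·e^0.348 = 4724.28.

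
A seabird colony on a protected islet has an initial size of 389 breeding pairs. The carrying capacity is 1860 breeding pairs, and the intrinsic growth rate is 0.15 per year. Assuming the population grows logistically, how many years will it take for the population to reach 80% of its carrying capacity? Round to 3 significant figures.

18.1 years

A = (K − N₀)/N₀ = (1860 − 389)/389 = 3.7815.
Solve 1860/(1 + 3.7815·e^(−0.15t)) = 1488: 1 + 3.7815·e^(−0.15t) = 1.25, so e^(−0.15t) = 0.0661115.
−0.15·t = ln(0.0661115) = -2.7164, so t = 2.7164/0.15 = 18.109.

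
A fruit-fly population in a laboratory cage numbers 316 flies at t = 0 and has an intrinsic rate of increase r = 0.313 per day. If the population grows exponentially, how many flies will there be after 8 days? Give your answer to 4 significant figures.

N(t) = N₀·e^(rt) = 316 × e^(0.313×8) = 316 × e^2.504.
e^2.504 ≈ 12.231, so N ≈ 316 × 12.231 = 3865.1.

3865 flies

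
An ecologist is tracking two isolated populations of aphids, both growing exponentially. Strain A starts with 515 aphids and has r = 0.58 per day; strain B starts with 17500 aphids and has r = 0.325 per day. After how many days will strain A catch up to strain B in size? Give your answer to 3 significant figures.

13.8 days

Set 515·e^(0.58t) = 17500·e^(0.325t).
e^((0.58 − 0.325)t) = 17500/515 → e^(0.255·t) = 33.981.
0.255·t = ln(33.981) = 3.5258, so t = 3.5258/0.255 = 13.827.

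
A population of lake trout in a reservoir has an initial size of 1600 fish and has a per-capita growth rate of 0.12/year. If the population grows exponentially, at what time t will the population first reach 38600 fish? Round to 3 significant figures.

26.5 years

Set N₀·e^(rt) = 38600: e^(0.12·t) = 38600/1600 = 24.125.
0.12·t = ln(24.125) = 3.1832, so t = 3.1832/0.12 = 26.527.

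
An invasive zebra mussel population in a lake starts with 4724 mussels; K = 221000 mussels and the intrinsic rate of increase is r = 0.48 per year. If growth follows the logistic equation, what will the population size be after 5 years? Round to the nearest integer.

A = (K − N₀)/N₀ = (221000 − 4724)/4724 = 45.782.
N(t) = K/(1 + A·e^(−rt)) = 221000/(1 + 45.782×e^(−0.48×5)).
e^(−2.4) = 0.090718; denominator = 1 + 45.782×0.090718 = 5.1533.
N = 221000/5.1533 = 42885.3.

42885 mussels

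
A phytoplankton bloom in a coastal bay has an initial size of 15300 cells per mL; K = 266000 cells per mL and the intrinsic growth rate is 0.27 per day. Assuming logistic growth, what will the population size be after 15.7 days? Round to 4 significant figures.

215200 cells per mL

A = (K − N₀)/N₀ = (266000 − 15300)/15300 = 16.386.
N(t) = K/(1 + A·e^(−rt)) = 266000/(1 + 16.386×e^(−0.27×15.7)).
e^(−4.239) = 0.014422; denominator = 1 + 16.386×0.014422 = 1.2363.
N = 266000/1.2363 = 215156.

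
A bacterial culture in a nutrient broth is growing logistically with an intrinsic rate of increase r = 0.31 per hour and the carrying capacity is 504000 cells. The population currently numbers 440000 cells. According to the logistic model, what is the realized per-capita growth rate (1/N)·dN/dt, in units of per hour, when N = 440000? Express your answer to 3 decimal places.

(1/N)·dN/dt = r(1 − N/K) = 0.31 × (1 − 440000/504000).
= 0.31 × 0.12698 = 0.039365.

0.039 per hour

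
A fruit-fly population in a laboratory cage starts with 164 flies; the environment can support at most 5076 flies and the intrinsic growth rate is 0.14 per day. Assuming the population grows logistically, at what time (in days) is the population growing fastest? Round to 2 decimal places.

24.28 days

Logistic growth is fastest at N = K/2 = 2538.
A = (K − N₀)/N₀ = 29.951. Set K/(1 + A·e^(−rt)) = K/2 → A·e^(−rt) = 1.
e^(−0.14t) = 1/29.951 = 0.0333876, so t = ln(29.951)/0.14 = 3.3996/0.14 = 24.283.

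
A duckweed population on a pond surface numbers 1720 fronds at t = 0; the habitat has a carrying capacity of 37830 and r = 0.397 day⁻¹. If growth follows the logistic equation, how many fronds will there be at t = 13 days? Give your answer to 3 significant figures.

33800 fronds

A = (K − N₀)/N₀ = (37830 − 1720)/1720 = 20.994.
N(t) = K/(1 + A·e^(−rt)) = 37830/(1 + 20.994×e^(−0.397×13)).
e^(−5.161) = 0.005736; denominator = 1 + 20.994×0.005736 = 1.1204.
N = 37830/1.1204 = 33764.1.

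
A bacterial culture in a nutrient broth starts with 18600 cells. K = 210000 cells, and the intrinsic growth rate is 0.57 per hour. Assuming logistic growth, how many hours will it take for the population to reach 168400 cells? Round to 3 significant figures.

6.54 hours

A = (K − N₀)/N₀ = (210000 − 18600)/18600 = 10.29.
Solve 210000/(1 + 10.29·e^(−0.57t)) = 168400: 1 + 10.29·e^(−0.57t) = 1.247, so e^(−0.57t) = 0.0240061.
−0.57·t = ln(0.0240061) = -3.7294, so t = 3.7294/0.57 = 6.5429.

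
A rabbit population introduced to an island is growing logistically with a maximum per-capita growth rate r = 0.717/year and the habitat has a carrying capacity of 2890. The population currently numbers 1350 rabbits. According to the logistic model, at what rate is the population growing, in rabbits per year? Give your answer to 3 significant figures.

dN/dt = rN(1 − N/K) = 0.717 × 1350 × (1 − 1350/2890).
1 − 1350/2890 = 0.53287; dN/dt = 0.717 × 1350 × 0.53287 = 515.79.

516 rabbits per year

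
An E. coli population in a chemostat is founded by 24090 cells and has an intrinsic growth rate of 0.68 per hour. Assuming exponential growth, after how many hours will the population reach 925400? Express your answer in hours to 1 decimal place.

Set N₀·e^(rt) = 925400: e^(0.68·t) = 925400/24090 = 38.414.
0.68·t = ln(38.414) = 3.6484, so t = 3.6484/0.68 = 5.3653.

5.4 hours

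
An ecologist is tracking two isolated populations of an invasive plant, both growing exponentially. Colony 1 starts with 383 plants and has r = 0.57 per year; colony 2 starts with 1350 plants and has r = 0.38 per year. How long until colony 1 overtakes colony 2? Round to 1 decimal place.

Set 383·e^(0.57t) = 1350·e^(0.38t).
e^((0.57 − 0.38)t) = 1350/383 → e^(0.19·t) = 3.5248.
0.19·t = ln(3.5248) = 1.2598, so t = 1.2598/0.19 = 6.6307.

6.6 years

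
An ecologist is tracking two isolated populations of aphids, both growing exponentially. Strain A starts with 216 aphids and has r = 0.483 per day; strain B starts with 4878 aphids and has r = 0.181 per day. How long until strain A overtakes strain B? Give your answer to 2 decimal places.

10.32 days

Set 216·e^(0.483t) = 4878·e^(0.181t).
e^((0.483 − 0.181)t) = 4878/216 → e^(0.302·t) = 22.583.
0.302·t = ln(22.583) = 3.1172, so t = 3.1172/0.302 = 10.322.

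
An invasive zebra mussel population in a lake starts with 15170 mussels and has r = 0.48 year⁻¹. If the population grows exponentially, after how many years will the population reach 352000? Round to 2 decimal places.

Set N₀·e^(rt) = 352000: e^(0.48·t) = 352000/15170 = 23.204.
0.48·t = ln(23.204) = 3.1443, so t = 3.1443/0.48 = 6.5506.

6.55 years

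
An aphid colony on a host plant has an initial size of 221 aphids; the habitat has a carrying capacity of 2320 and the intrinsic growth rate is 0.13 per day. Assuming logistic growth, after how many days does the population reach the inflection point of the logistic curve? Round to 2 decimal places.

Logistic growth is fastest at N = K/2 = 1160.
A = (K − N₀)/N₀ = 9.4977. Set K/(1 + A·e^(−rt)) = K/2 → A·e^(−rt) = 1.
e^(−0.13t) = 1/9.4977 = 0.105288, so t = ln(9.4977)/0.13 = 2.2511/0.13 = 17.316.

17.32 days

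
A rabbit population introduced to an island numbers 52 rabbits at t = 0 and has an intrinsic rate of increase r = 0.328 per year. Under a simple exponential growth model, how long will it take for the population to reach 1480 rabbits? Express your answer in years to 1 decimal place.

10.2 years

Set N₀·e^(rt) = 1480: e^(0.328·t) = 1480/52 = 28.462.
0.328·t = ln(28.462) = 3.3486, so t = 3.3486/0.328 = 10.209.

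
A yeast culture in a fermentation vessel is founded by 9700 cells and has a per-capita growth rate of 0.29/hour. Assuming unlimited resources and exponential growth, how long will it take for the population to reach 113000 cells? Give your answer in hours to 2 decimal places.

8.47 hours

Set N₀·e^(rt) = 113000: e^(0.29·t) = 113000/9700 = 11.649.
0.29·t = ln(11.649) = 2.4553, so t = 2.4553/0.29 = 8.4664.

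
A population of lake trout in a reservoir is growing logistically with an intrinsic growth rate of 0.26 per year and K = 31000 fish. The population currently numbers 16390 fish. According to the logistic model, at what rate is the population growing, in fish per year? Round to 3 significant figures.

2010 fish per year

dN/dt = rN(1 − N/K) = 0.26 × 16390 × (1 − 16390/31000).
1 − 16390/31000 = 0.47129; dN/dt = 0.26 × 16390 × 0.47129 = 2008.4.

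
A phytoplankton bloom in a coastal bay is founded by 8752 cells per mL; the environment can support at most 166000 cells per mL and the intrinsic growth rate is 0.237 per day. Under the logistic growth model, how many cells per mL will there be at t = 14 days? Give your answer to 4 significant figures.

100600 cells per mL

A = (K − N₀)/N₀ = (166000 − 8752)/8752 = 17.967.
N(t) = K/(1 + A·e^(−rt)) = 166000/(1 + 17.967×e^(−0.237×14)).
e^(−3.318) = 0.036225; denominator = 1 + 17.967×0.036225 = 1.6509.
N = 166000/1.6509 = 100554.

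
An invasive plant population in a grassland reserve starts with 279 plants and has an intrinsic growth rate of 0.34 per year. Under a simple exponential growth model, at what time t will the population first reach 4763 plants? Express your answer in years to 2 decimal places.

Set N₀·e^(rt) = 4763: e^(0.34·t) = 4763/279 = 17.072.
0.34·t = ln(17.072) = 2.8374, so t = 2.8374/0.34 = 8.3454.

8.35 years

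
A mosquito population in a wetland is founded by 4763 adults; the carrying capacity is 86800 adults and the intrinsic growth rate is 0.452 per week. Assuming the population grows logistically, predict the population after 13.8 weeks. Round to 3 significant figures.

A = (K − N₀)/N₀ = (86800 − 4763)/4763 = 17.224.
N(t) = K/(1 + A·e^(−rt)) = 86800/(1 + 17.224×e^(−0.452×13.8)).
e^(−6.238) = 0.0019545; denominator = 1 + 17.224×0.0019545 = 1.0337.
N = 86800/1.0337 = 83973.1.

84000 adults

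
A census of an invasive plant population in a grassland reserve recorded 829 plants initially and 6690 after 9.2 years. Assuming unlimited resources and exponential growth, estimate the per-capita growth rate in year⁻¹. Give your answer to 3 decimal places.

0.227 per year

From N(t) = N₀·e^(rt): e^(r·9.2) = 6690/829 = 8.07.
r·9.2 = ln(8.07) = 2.0881, so r = 2.0881/9.2 = 0.22697.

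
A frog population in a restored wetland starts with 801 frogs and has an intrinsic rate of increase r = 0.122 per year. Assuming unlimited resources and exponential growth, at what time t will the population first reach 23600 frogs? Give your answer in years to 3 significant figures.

27.7 years

Set N₀·e^(rt) = 23600: e^(0.122·t) = 23600/801 = 29.463.
0.122·t = ln(29.463) = 3.3831, so t = 3.3831/0.122 = 27.731.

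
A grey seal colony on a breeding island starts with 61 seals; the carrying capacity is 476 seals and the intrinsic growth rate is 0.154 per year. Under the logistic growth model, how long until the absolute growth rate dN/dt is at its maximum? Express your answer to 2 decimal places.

Logistic growth is fastest at N = K/2 = 238.
A = (K − N₀)/N₀ = 6.8033. Set K/(1 + A·e^(−rt)) = K/2 → A·e^(−rt) = 1.
e^(−0.154t) = 1/6.8033 = 0.146988, so t = ln(6.8033)/0.154 = 1.9174/0.154 = 12.451.

12.45 years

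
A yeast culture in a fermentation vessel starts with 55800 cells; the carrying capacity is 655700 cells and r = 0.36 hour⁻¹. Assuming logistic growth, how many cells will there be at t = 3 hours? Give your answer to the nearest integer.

A = (K − N₀)/N₀ = (655700 − 55800)/55800 = 10.751.
N(t) = K/(1 + A·e^(−rt)) = 655700/(1 + 10.751×e^(−0.36×3)).
e^(−1.08) = 0.3396; denominator = 1 + 10.751×0.3396 = 4.651.
N = 655700/4.651 = 140982.

140982 cells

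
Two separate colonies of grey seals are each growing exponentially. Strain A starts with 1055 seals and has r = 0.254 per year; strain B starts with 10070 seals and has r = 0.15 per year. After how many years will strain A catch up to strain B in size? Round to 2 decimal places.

Set 1055·e^(0.254t) = 10070·e^(0.15t).
e^((0.254 − 0.15)t) = 10070/1055 → e^(0.104·t) = 9.545.
0.104·t = ln(9.545) = 2.256, so t = 2.256/0.104 = 21.692.

21.69 years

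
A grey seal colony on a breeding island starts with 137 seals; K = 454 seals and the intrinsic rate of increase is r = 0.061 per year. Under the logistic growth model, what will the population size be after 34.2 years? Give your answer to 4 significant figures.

A = (K − N₀)/N₀ = (454 − 137)/137 = 2.3139.
N(t) = K/(1 + A·e^(−rt)) = 454/(1 + 2.3139×e^(−0.061×34.2)).
e^(−2.086) = 0.12416; denominator = 1 + 2.3139×0.12416 = 1.2873.
N = 454/1.2873 = 352.68.

352.7 seals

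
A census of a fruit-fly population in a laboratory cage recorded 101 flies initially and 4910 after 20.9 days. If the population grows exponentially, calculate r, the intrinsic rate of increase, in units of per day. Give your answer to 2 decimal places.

From N(t) = N₀·e^(rt): e^(r·20.9) = 4910/101 = 48.614.
r·20.9 = ln(48.614) = 3.8839, so r = 3.8839/20.9 = 0.18583.

0.19 per day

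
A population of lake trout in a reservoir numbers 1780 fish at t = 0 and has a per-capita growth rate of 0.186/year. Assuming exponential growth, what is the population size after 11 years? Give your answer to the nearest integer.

13772 fish

N(t) = N₀·e^(rt) = 1780 × e^(0.186×11) = 1780 × e^2.046.
e^2.046 ≈ 7.7369, so N ≈ 1780 × 7.7369 = 13771.7.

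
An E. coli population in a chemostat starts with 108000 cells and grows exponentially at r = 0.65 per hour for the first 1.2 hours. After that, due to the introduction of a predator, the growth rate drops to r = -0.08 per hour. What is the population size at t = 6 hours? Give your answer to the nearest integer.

160474 cells

Phase 1: N(1.2) = 108000·e^(0.65×1.2) = 108000·e^0.78 = 235599.
Phase 2 runs for 6 − 1.2 = 4.8 hours at r = -0.08.
N(6) = 235599·e^(-0.08×4.8) = 235599·e^-0.384 = 160474.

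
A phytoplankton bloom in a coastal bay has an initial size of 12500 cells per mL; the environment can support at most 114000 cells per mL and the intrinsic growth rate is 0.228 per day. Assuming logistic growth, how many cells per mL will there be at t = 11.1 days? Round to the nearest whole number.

A = (K − N₀)/N₀ = (114000 − 12500)/12500 = 8.12.
N(t) = K/(1 + A·e^(−rt)) = 114000/(1 + 8.12×e^(−0.228×11.1)).
e^(−2.531) = 0.079595; denominator = 1 + 8.12×0.079595 = 1.6463.
N = 114000/1.6463 = 69245.6.

69246 cells per mL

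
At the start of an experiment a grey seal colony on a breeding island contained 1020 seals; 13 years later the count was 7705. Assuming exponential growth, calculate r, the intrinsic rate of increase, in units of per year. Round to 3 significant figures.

From N(t) = N₀·e^(rt): e^(r·13) = 7705/1020 = 7.5539.
r·13 = ln(7.5539) = 2.0221, so r = 2.0221/13 = 0.15554.

0.156 per year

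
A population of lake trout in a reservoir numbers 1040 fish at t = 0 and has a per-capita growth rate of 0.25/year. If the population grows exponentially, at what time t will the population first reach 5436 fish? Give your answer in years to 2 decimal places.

6.62 years

Set N₀·e^(rt) = 5436: e^(0.25·t) = 5436/1040 = 5.2269.
0.25·t = ln(5.2269) = 1.6538, so t = 1.6538/0.25 = 6.6153.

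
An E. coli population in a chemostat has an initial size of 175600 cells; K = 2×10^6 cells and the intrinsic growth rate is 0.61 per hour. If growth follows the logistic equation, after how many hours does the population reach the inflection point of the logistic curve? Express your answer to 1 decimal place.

3.8 hours

Logistic growth is fastest at N = K/2 = 1×10^6.
A = (K − N₀)/N₀ = 10.39. Set K/(1 + A·e^(−rt)) = K/2 → A·e^(−rt) = 1.
e^(−0.61t) = 1/10.39 = 0.0962508, so t = ln(10.39)/0.61 = 2.3408/0.61 = 3.8374.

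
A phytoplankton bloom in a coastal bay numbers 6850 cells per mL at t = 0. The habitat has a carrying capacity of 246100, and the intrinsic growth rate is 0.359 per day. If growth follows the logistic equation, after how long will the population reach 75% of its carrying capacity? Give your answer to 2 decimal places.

A = (K − N₀)/N₀ = (246100 − 6850)/6850 = 34.927.
Solve 246100/(1 + 34.927·e^(−0.359t)) = 184575: 1 + 34.927·e^(−0.359t) = 1.3333, so e^(−0.359t) = 0.00954371.
−0.359·t = ln(0.00954371) = -4.6519, so t = 4.6519/0.359 = 12.958.

12.96 days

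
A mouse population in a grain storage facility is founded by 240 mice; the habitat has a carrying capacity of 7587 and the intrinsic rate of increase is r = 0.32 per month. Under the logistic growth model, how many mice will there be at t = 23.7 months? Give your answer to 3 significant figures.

A = (K − N₀)/N₀ = (7587 − 240)/240 = 30.613.
N(t) = K/(1 + A·e^(−rt)) = 7587/(1 + 30.613×e^(−0.32×23.7)).
e^(−7.584) = 0.00050852; denominator = 1 + 30.613×0.00050852 = 1.0156.
N = 7587/1.0156 = 7470.7.

7470 mice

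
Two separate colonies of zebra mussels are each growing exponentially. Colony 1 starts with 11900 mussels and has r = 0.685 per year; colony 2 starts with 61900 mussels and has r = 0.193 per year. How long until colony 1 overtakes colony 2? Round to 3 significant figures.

3.35 years

Set 11900·e^(0.685t) = 61900·e^(0.193t).
e^((0.685 − 0.193)t) = 61900/11900 → e^(0.492·t) = 5.2017.
0.492·t = ln(5.2017) = 1.649, so t = 1.649/0.492 = 3.3516.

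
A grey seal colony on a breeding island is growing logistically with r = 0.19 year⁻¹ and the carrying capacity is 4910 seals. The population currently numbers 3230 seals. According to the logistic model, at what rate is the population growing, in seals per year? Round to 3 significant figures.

210 seals per year

dN/dt = rN(1 − N/K) = 0.19 × 3230 × (1 − 3230/4910).
1 − 3230/4910 = 0.34216; dN/dt = 0.19 × 3230 × 0.34216 = 209.98.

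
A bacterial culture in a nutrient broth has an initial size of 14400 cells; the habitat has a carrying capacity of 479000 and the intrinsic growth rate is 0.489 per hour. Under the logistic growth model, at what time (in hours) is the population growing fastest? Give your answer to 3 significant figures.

Logistic growth is fastest at N = K/2 = 239500.
A = (K − N₀)/N₀ = 32.264. Set K/(1 + A·e^(−rt)) = K/2 → A·e^(−rt) = 1.
e^(−0.489t) = 1/32.264 = 0.0309944, so t = ln(32.264)/0.489 = 3.4739/0.489 = 7.1042.

7.10 hours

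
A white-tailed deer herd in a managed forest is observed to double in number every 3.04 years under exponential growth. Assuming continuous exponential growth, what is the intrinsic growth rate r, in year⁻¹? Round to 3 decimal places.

0.228 per year

r = ln(2)/t_d = 0.6931/3.04 = 0.22801.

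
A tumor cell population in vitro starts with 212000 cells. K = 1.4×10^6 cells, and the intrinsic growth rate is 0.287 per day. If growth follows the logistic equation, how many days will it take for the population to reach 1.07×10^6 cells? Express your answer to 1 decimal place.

A = (K − N₀)/N₀ = (1.4×10^6 − 212000)/212000 = 5.6038.
Solve 1.4×10^6/(1 + 5.6038·e^(−0.287t)) = 1.07×10^6: 1 + 5.6038·e^(−0.287t) = 1.3084, so e^(−0.287t) = 0.0550363.
−0.287·t = ln(0.0550363) = -2.8998, so t = 2.8998/0.287 = 10.104.

10.1 days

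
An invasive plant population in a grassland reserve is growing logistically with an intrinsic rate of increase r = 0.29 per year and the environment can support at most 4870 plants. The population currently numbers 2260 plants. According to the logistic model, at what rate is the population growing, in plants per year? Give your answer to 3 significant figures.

351 plants per year

dN/dt = rN(1 − N/K) = 0.29 × 2260 × (1 − 2260/4870).
1 − 2260/4870 = 0.53593; dN/dt = 0.29 × 2260 × 0.53593 = 351.25.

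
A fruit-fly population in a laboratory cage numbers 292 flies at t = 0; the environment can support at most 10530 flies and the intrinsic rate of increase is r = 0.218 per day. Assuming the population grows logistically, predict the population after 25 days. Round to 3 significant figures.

A = (K − N₀)/N₀ = (10530 − 292)/292 = 35.062.
N(t) = K/(1 + A·e^(−rt)) = 10530/(1 + 35.062×e^(−0.218×25)).
e^(−5.45) = 0.0042963; denominator = 1 + 35.062×0.0042963 = 1.1506.
N = 10530/1.1506 = 9151.46.

9150 flies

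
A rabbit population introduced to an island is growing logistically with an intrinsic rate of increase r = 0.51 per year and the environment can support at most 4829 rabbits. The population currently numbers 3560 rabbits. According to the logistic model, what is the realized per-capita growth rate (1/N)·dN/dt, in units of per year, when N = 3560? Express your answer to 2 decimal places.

0.13 per year

(1/N)·dN/dt = r(1 − N/K) = 0.51 × (1 − 3560/4829).
= 0.51 × 0.26279 = 0.13402.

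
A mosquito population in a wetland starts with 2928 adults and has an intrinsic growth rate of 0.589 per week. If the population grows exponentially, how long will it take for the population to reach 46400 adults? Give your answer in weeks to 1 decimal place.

4.7 weeks

Set N₀·e^(rt) = 46400: e^(0.589·t) = 46400/2928 = 15.847.
0.589·t = ln(15.847) = 2.763, so t = 2.763/0.589 = 4.691.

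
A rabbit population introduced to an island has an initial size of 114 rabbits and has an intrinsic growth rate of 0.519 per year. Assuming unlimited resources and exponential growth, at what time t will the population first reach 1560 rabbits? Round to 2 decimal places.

5.04 years

Set N₀·e^(rt) = 1560: e^(0.519·t) = 1560/114 = 13.684.
0.519·t = ln(13.684) = 2.6162, so t = 2.6162/0.519 = 5.0409.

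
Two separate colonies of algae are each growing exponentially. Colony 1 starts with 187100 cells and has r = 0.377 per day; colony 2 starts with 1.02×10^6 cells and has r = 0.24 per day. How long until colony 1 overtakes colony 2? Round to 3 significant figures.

12.4 days

Set 187100·e^(0.377t) = 1.02×10^6·e^(0.24t).
e^((0.377 − 0.24)t) = 1.02×10^6/187100 → e^(0.137·t) = 5.4516.
0.137·t = ln(5.4516) = 1.6959, so t = 1.6959/0.137 = 12.379.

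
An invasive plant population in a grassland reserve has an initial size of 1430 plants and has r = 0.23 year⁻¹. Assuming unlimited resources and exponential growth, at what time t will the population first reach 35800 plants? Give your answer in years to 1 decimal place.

Set N₀·e^(rt) = 35800: e^(0.23·t) = 35800/1430 = 25.035.
0.23·t = ln(25.035) = 3.2203, so t = 3.2203/0.23 = 14.001.

14.0 years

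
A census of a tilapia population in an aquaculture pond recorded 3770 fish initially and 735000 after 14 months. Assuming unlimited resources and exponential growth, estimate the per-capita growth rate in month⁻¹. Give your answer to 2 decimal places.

0.38 per month

From N(t) = N₀·e^(rt): e^(r·14) = 735000/3770 = 194.96.
r·14 = ln(194.96) = 5.2728, so r = 5.2728/14 = 0.37663.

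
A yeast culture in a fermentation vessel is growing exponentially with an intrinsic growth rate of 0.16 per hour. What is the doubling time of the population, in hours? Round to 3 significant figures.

Doubling time t_d = ln(2)/r = 0.6931/0.16 = 4.3322.

4.33 hours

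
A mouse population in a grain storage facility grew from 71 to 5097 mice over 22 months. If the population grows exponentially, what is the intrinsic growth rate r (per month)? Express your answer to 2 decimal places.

0.19 per month

From N(t) = N₀·e^(rt): e^(r·22) = 5097/71 = 71.789.
r·22 = ln(71.789) = 4.2737, so r = 4.2737/22 = 0.19426.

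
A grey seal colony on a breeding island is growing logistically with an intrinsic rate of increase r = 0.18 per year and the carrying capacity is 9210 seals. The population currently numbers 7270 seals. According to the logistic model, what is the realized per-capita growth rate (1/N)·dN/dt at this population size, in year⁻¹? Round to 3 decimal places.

0.038 per year

(1/N)·dN/dt = r(1 − N/K) = 0.18 × (1 − 7270/9210).
= 0.18 × 0.21064 = 0.037915.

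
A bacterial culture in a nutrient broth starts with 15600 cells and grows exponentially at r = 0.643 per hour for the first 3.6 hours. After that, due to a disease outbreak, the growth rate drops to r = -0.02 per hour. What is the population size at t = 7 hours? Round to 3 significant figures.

148000 cells

Phase 1: N(3.6) = 15600·e^(0.643×3.6) = 15600·e^2.315 = 157917.
Phase 2 runs for 7 − 3.6 = 3.4 hours at r = -0.02.
N(7) = 157917·e^(-0.02×3.4) = 157917·e^-0.068 = 147536.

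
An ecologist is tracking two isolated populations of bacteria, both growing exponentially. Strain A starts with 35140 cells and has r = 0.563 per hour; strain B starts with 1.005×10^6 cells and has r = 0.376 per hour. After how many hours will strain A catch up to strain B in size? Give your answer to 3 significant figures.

Set 35140·e^(0.563t) = 1.005×10^6·e^(0.376t).
e^((0.563 − 0.376)t) = 1.005×10^6/35140 → e^(0.187·t) = 28.6.
0.187·t = ln(28.6) = 3.3534, so t = 3.3534/0.187 = 17.933.

17.9 hours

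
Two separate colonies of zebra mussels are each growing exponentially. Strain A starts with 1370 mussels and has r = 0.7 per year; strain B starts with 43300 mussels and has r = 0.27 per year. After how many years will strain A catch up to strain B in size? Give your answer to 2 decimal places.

Set 1370·e^(0.7t) = 43300·e^(0.27t).
e^((0.7 − 0.27)t) = 43300/1370 → e^(0.43·t) = 31.606.
0.43·t = ln(31.606) = 3.4533, so t = 3.4533/0.43 = 8.031.

8.03 years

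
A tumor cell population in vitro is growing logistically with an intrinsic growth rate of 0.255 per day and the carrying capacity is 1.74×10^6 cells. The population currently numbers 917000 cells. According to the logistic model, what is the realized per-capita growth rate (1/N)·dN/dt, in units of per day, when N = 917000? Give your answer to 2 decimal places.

0.12 per day

(1/N)·dN/dt = r(1 − N/K) = 0.255 × (1 − 917000/1.74×10^6).
= 0.255 × 0.47299 = 0.12061.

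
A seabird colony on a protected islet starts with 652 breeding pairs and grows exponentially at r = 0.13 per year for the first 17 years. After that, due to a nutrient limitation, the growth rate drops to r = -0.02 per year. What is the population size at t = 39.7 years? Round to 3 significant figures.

Phase 1: N(17) = 652·e^(0.13×17) = 652·e^2.21 = 5943.45.
Phase 2 runs for 39.7 − 17 = 22.7 years at r = -0.02.
N(39.7) = 5943.45·e^(-0.02×22.7) = 5943.45·e^-0.454 = 3774.58.

3770 breeding pairs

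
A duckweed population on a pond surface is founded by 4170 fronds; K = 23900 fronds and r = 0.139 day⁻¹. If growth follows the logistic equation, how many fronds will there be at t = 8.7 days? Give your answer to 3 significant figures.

A = (K − N₀)/N₀ = (23900 − 4170)/4170 = 4.7314.
N(t) = K/(1 + A·e^(−rt)) = 23900/(1 + 4.7314×e^(−0.139×8.7)).
e^(−1.209) = 0.29841; denominator = 1 + 4.7314×0.29841 = 2.4119.
N = 23900/2.4119 = 9909.27.

9910 fronds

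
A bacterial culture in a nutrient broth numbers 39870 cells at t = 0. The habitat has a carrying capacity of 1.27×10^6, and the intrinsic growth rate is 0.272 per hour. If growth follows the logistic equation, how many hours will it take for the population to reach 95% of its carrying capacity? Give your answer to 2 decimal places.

A = (K − N₀)/N₀ = (1.27×10^6 − 39870)/39870 = 30.854.
Solve 1.27×10^6/(1 + 30.854·e^(−0.272t)) = 1.2065×10^6: 1 + 30.854·e^(−0.272t) = 1.0526, so e^(−0.272t) = 0.00170585.
−0.272·t = ln(0.00170585) = -6.3737, so t = 6.3737/0.272 = 23.433.

23.43 hours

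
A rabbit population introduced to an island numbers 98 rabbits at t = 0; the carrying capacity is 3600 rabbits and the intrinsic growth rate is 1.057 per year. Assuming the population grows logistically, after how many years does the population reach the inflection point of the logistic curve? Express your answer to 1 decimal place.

3.4 years

Logistic growth is fastest at N = K/2 = 1800.
A = (K − N₀)/N₀ = 35.735. Set K/(1 + A·e^(−rt)) = K/2 → A·e^(−rt) = 1.
e^(−1.057t) = 1/35.735 = 0.027984, so t = ln(35.735)/1.057 = 3.5761/1.057 = 3.3833.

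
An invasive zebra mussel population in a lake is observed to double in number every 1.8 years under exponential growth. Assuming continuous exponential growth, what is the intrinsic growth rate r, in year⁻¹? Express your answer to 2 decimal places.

0.39 per year

r = ln(2)/t_d = 0.6931/1.8 = 0.38508.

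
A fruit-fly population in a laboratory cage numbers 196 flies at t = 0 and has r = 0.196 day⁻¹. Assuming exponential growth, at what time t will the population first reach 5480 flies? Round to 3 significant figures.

Set N₀·e^(rt) = 5480: e^(0.196·t) = 5480/196 = 27.959.
0.196·t = ln(27.959) = 3.3307, so t = 3.3307/0.196 = 16.994.

17.0 days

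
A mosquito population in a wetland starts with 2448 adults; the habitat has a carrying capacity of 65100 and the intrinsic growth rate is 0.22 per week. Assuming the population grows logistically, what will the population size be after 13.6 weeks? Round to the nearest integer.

A = (K − N₀)/N₀ = (65100 − 2448)/2448 = 25.593.
N(t) = K/(1 + A·e^(−rt)) = 65100/(1 + 25.593×e^(−0.22×13.6)).
e^(−2.992) = 0.050187; denominator = 1 + 25.593×0.050187 = 2.2844.
N = 65100/2.2844 = 28497.1.

28497 adults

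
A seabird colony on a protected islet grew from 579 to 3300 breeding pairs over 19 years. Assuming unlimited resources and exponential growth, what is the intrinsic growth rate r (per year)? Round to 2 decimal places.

0.09 per year

From N(t) = N₀·e^(rt): e^(r·19) = 3300/579 = 5.6995.
r·19 = ln(5.6995) = 1.7404, so r = 1.7404/19 = 0.091599.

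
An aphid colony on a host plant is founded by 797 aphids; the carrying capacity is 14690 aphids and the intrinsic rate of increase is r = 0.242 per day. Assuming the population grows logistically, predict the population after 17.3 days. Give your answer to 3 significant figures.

A = (K − N₀)/N₀ = (14690 − 797)/797 = 17.432.
N(t) = K/(1 + A·e^(−rt)) = 14690/(1 + 17.432×e^(−0.242×17.3)).
e^(−4.187) = 0.015198; denominator = 1 + 17.432×0.015198 = 1.2649.
N = 14690/1.2649 = 11613.4.

11600 aphids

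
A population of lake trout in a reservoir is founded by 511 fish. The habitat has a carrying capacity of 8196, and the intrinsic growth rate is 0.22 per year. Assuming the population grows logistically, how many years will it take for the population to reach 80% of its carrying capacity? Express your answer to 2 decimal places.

A = (K − N₀)/N₀ = (8196 − 511)/511 = 15.039.
Solve 8196/(1 + 15.039·e^(−0.22t)) = 6556.8: 1 + 15.039·e^(−0.22t) = 1.25, so e^(−0.22t) = 0.0166233.
−0.22·t = ln(0.0166233) = -4.097, so t = 4.097/0.22 = 18.623.

18.62 years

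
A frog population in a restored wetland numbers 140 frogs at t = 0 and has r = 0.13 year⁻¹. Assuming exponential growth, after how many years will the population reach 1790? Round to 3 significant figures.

Set N₀·e^(rt) = 1790: e^(0.13·t) = 1790/140 = 12.786.
0.13·t = ln(12.786) = 2.5483, so t = 2.5483/0.13 = 19.603.

19.6 years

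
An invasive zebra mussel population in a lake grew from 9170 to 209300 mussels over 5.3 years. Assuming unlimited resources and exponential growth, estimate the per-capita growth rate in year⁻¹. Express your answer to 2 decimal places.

0.59 per year

From N(t) = N₀·e^(rt): e^(r·5.3) = 209300/9170 = 22.824.
r·5.3 = ln(22.824) = 3.1278, so r = 3.1278/5.3 = 0.59016.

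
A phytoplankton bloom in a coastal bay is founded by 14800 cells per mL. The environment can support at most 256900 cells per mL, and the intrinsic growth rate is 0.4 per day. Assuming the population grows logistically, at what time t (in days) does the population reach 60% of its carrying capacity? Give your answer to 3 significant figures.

A = (K − N₀)/N₀ = (256900 − 14800)/14800 = 16.358.
Solve 256900/(1 + 16.358·e^(−0.4t)) = 154140: 1 + 16.358·e^(−0.4t) = 1.6667, so e^(−0.4t) = 0.0407545.
−0.4·t = ln(0.0407545) = -3.2002, so t = 3.2002/0.4 = 8.0005.

8.00 days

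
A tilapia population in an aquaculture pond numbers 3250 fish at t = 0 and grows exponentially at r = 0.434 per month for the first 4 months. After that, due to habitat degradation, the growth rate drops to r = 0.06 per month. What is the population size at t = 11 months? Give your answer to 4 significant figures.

Phase 1: N(4) = 3250·e^(0.434×4) = 3250·e^1.736 = 18442.4.
Phase 2 runs for 11 − 4 = 7 months at r = 0.06.
N(11) = 18442.4·e^(0.06×7) = 18442.4·e^0.42 = 28068.7.

28070 fish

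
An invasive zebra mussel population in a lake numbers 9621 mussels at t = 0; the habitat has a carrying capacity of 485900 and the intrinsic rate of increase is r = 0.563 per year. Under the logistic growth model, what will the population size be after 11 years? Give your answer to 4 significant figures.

441300 mussels

A = (K − N₀)/N₀ = (485900 − 9621)/9621 = 49.504.
N(t) = K/(1 + A·e^(−rt)) = 485900/(1 + 49.504×e^(−0.563×11)).
e^(−6.193) = 0.0020437; denominator = 1 + 49.504×0.0020437 = 1.1012.
N = 485900/1.1012 = 441258.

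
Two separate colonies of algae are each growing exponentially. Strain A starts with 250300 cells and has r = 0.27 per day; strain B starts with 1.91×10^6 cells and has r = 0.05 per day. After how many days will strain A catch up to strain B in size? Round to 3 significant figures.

Set 250300·e^(0.27t) = 1.91×10^6·e^(0.05t).
e^((0.27 − 0.05)t) = 1.91×10^6/250300 → e^(0.22·t) = 7.6308.
0.22·t = ln(7.6308) = 2.0322, so t = 2.0322/0.22 = 9.2373.

9.24 days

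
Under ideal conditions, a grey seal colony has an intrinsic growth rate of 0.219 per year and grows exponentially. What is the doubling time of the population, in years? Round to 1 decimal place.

3.2 years

Doubling time t_d = ln(2)/r = 0.6931/0.219 = 3.1651.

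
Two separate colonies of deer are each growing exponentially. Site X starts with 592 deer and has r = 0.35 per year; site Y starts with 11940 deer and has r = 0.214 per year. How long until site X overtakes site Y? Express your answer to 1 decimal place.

Set 592·e^(0.35t) = 11940·e^(0.214t).
e^((0.35 − 0.214)t) = 11940/592 → e^(0.136·t) = 20.169.
0.136·t = ln(20.169) = 3.0041, so t = 3.0041/0.136 = 22.089.

22.1 years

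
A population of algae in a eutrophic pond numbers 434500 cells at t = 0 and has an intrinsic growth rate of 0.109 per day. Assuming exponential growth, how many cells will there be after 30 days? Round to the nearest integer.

11432277 cells

N(t) = N₀·e^(rt) = 434500 × e^(0.109×30) = 434500 × e^3.27.
e^3.27 ≈ 26.311, so N ≈ 434500 × 26.311 = 1.143228×10^7.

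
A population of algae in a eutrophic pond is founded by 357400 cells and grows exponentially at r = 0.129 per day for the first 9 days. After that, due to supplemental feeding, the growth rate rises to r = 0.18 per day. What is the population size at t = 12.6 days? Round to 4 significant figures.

Phase 1: N(9) = 357400·e^(0.129×9) = 357400·e^1.161 = 1.141223×10^6.
Phase 2 runs for 12.6 − 9 = 3.6 days at r = 0.18.
N(12.6) = 1.141223×10^6·e^(0.18×3.6) = 1.141223×10^6·e^0.648 = 2.181691×10^6.

2182000 cells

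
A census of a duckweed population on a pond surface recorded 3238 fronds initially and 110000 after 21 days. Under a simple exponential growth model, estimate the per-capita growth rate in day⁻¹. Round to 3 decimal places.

From N(t) = N₀·e^(rt): e^(r·21) = 110000/3238 = 33.972.
r·21 = ln(33.972) = 3.5255, so r = 3.5255/21 = 0.16788.

0.168 per day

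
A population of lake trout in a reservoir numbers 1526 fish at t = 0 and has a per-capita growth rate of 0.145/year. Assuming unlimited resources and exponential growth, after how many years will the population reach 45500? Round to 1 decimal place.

Set N₀·e^(rt) = 45500: e^(0.145·t) = 45500/1526 = 29.817.
0.145·t = ln(29.817) = 3.3951, so t = 3.3951/0.145 = 23.414.

23.4 years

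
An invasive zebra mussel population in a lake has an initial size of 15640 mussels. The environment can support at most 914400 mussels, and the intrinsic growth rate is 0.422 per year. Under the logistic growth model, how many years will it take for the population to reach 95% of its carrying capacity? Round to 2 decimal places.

16.58 years

A = (K − N₀)/N₀ = (914400 − 15640)/15640 = 57.465.
Solve 914400/(1 + 57.465·e^(−0.422t)) = 868680: 1 + 57.465·e^(−0.422t) = 1.0526, so e^(−0.422t) = 0.000915882.
−0.422·t = ln(0.000915882) = -6.9956, so t = 6.9956/0.422 = 16.577.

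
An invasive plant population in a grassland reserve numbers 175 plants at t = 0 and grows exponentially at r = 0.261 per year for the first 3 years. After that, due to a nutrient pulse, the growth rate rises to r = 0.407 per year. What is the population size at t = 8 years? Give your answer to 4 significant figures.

Phase 1: N(3) = 175·e^(0.261×3) = 175·e^0.783 = 382.905.
Phase 2 runs for 8 − 3 = 5 years at r = 0.407.
N(8) = 382.905·e^(0.407×5) = 382.905·e^2.035 = 2930.08.

2930 plants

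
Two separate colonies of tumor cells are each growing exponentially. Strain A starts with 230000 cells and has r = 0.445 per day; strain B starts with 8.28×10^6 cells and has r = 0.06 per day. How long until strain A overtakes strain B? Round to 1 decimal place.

Set 230000·e^(0.445t) = 8.28×10^6·e^(0.06t).
e^((0.445 − 0.06)t) = 8.28×10^6/230000 → e^(0.385·t) = 36.
0.385·t = ln(36) = 3.5835, so t = 3.5835/0.385 = 9.3078.

9.3 days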